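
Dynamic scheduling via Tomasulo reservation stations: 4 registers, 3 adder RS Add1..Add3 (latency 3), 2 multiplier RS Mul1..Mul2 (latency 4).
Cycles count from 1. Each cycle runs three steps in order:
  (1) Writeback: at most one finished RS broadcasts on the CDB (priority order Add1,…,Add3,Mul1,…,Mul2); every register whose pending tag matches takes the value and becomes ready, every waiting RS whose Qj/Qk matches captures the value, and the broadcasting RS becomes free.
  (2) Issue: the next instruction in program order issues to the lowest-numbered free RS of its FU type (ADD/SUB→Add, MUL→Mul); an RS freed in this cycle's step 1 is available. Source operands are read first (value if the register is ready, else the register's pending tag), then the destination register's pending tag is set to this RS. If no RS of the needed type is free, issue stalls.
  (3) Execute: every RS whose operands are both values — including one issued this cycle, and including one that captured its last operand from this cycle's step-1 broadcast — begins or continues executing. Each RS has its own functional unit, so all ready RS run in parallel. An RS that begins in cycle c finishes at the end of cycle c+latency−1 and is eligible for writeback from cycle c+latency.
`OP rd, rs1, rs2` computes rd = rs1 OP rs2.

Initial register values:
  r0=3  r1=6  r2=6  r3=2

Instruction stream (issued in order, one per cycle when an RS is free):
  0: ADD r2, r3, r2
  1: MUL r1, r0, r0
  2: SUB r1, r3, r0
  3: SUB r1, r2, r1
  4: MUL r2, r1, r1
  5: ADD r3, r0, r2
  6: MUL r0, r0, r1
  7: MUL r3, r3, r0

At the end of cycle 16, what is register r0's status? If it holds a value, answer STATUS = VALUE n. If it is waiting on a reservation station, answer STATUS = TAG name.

STATUS = VALUE 27

  c1: issue ADD r2<-Add1  regs: r0:3,r1:6,r2:Add1,r3:2
  c2: issue MUL r1<-Mul1  regs: r0:3,r1:Mul1,r2:Add1,r3:2
  c3: issue SUB r1<-Add2  regs: r0:3,r1:Add2,r2:Add1,r3:2
  c4: CDB Add1=8; issue SUB r1<-Add1  regs: r0:3,r1:Add1,r2:8,r3:2
  c5: issue MUL r2<-Mul2  regs: r0:3,r1:Add1,r2:Mul2,r3:2
  c6: CDB Add2=-1; issue ADD r3<-Add2  regs: r0:3,r1:Add1,r2:Mul2,r3:Add2
  c7: CDB Mul1=9; issue MUL r0<-Mul1  regs: r0:Mul1,r1:Add1,r2:Mul2,r3:Add2
  c8: stall  regs: r0:Mul1,r1:Add1,r2:Mul2,r3:Add2
  c9: CDB Add1=9; stall  regs: r0:Mul1,r1:9,r2:Mul2,r3:Add2
  c10: stall  regs: r0:Mul1,r1:9,r2:Mul2,r3:Add2
  c11: stall  regs: r0:Mul1,r1:9,r2:Mul2,r3:Add2
  c12: stall  regs: r0:Mul1,r1:9,r2:Mul2,r3:Add2
  c13: CDB Mul1=27; issue MUL r3<-Mul1  regs: r0:27,r1:9,r2:Mul2,r3:Mul1
  c14: CDB Mul2=81  regs: r0:27,r1:9,r2:81,r3:Mul1
  c15: -  regs: r0:27,r1:9,r2:81,r3:Mul1
  c16: -  regs: r0:27,r1:9,r2:81,r3:Mul1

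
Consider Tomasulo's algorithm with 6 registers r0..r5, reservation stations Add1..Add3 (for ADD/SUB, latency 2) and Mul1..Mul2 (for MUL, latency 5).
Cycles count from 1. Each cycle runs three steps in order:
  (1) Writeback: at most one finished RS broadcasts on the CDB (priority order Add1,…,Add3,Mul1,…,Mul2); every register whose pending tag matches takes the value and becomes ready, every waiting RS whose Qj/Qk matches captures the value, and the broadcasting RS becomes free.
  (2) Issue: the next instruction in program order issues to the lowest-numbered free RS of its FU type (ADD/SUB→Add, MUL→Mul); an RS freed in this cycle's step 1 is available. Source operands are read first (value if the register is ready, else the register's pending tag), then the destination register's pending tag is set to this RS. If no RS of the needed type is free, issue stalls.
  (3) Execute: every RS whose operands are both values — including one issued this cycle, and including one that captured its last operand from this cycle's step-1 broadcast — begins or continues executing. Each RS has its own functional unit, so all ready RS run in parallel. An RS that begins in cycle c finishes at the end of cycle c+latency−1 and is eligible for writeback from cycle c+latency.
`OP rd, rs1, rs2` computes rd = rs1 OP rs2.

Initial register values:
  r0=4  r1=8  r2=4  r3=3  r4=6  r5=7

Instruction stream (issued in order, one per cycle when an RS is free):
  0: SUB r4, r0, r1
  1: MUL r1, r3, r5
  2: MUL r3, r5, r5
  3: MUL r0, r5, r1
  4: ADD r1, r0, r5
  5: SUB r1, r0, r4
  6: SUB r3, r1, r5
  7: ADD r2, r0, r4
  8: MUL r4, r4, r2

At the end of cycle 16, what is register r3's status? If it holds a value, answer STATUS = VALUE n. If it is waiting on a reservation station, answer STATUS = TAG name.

STATUS = TAG Add3

c1: issue SUB r4<-Add1 | r0:4,r1:8,r2:4,r3:3,r4:Add1,r5:7
c2: issue MUL r1<-Mul1 | r0:4,r1:Mul1,r2:4,r3:3,r4:Add1,r5:7
c3: CDB Add1=-4; issue MUL r3<-Mul2 | r0:4,r1:Mul1,r2:4,r3:Mul2,r4:-4,r5:7
c4: stall | r0:4,r1:Mul1,r2:4,r3:Mul2,r4:-4,r5:7
c5: stall | r0:4,r1:Mul1,r2:4,r3:Mul2,r4:-4,r5:7
c6: stall | r0:4,r1:Mul1,r2:4,r3:Mul2,r4:-4,r5:7
c7: CDB Mul1=21; issue MUL r0<-Mul1 | r0:Mul1,r1:21,r2:4,r3:Mul2,r4:-4,r5:7
c8: CDB Mul2=49; issue ADD r1<-Add1 | r0:Mul1,r1:Add1,r2:4,r3:49,r4:-4,r5:7
c9: issue SUB r1<-Add2 | r0:Mul1,r1:Add2,r2:4,r3:49,r4:-4,r5:7
c10: issue SUB r3<-Add3 | r0:Mul1,r1:Add2,r2:4,r3:Add3,r4:-4,r5:7
c11: stall | r0:Mul1,r1:Add2,r2:4,r3:Add3,r4:-4,r5:7
c12: CDB Mul1=147; stall | r0:147,r1:Add2,r2:4,r3:Add3,r4:-4,r5:7
c13: stall | r0:147,r1:Add2,r2:4,r3:Add3,r4:-4,r5:7
c14: CDB Add1=154; issue ADD r2<-Add1 | r0:147,r1:Add2,r2:Add1,r3:Add3,r4:-4,r5:7
c15: CDB Add2=151; issue MUL r4<-Mul1 | r0:147,r1:151,r2:Add1,r3:Add3,r4:Mul1,r5:7
c16: CDB Add1=143 | r0:147,r1:151,r2:143,r3:Add3,r4:Mul1,r5:7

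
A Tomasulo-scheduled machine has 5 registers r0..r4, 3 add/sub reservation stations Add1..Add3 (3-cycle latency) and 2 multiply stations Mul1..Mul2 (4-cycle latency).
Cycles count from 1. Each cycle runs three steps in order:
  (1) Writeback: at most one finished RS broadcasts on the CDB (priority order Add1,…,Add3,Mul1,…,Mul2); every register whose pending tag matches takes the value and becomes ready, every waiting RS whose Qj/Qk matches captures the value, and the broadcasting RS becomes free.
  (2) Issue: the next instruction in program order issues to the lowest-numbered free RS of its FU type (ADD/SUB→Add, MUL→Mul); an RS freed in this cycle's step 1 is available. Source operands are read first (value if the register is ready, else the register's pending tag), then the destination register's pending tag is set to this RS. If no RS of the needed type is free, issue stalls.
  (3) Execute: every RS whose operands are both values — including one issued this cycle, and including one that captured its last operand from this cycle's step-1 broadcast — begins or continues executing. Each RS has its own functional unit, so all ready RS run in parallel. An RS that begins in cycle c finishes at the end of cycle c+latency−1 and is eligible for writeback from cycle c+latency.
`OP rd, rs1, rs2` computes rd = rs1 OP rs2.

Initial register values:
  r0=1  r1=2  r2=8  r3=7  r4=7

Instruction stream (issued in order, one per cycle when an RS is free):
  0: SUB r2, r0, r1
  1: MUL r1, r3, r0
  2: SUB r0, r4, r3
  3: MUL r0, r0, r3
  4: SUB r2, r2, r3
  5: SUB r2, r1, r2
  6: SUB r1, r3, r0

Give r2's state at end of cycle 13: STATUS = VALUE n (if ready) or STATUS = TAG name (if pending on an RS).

cycle 1: issue SUB r2<-Add1 // r0:1,r1:2,r2:Add1,r3:7,r4:7
cycle 2: issue MUL r1<-Mul1 // r0:1,r1:Mul1,r2:Add1,r3:7,r4:7
cycle 3: issue SUB r0<-Add2 // r0:Add2,r1:Mul1,r2:Add1,r3:7,r4:7
cycle 4: CDB Add1=-1; issue MUL r0<-Mul2 // r0:Mul2,r1:Mul1,r2:-1,r3:7,r4:7
cycle 5: issue SUB r2<-Add1 // r0:Mul2,r1:Mul1,r2:Add1,r3:7,r4:7
cycle 6: CDB Add2=0; issue SUB r2<-Add2 // r0:Mul2,r1:Mul1,r2:Add2,r3:7,r4:7
cycle 7: CDB Mul1=7; issue SUB r1<-Add3 // r0:Mul2,r1:Add3,r2:Add2,r3:7,r4:7
cycle 8: CDB Add1=-8 // r0:Mul2,r1:Add3,r2:Add2,r3:7,r4:7
cycle 9: - // r0:Mul2,r1:Add3,r2:Add2,r3:7,r4:7
cycle 10: CDB Mul2=0 // r0:0,r1:Add3,r2:Add2,r3:7,r4:7
cycle 11: CDB Add2=15 // r0:0,r1:Add3,r2:15,r3:7,r4:7
cycle 12: - // r0:0,r1:Add3,r2:15,r3:7,r4:7
cycle 13: CDB Add3=7 // r0:0,r1:7,r2:15,r3:7,r4:7

STATUS = VALUE 15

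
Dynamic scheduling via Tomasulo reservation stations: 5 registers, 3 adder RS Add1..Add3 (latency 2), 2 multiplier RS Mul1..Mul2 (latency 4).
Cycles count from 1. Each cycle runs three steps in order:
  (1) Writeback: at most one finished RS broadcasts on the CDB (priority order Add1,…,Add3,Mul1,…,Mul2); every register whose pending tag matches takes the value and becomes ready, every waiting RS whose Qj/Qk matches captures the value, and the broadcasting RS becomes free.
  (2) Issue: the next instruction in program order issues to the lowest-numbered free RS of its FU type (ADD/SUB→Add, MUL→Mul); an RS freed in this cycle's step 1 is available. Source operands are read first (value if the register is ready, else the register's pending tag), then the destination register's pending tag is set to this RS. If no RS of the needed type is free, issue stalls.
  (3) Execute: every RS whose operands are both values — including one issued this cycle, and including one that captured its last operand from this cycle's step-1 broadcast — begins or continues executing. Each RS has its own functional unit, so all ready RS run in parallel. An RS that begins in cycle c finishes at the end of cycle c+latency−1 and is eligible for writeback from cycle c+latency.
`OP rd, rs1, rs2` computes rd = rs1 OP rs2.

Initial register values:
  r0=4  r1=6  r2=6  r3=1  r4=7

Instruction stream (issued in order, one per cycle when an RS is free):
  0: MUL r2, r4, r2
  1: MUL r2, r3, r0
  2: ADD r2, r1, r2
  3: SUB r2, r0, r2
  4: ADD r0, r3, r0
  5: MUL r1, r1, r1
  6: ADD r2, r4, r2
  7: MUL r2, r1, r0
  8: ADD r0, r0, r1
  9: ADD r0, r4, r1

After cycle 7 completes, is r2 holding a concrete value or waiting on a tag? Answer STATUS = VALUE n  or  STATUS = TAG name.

c1: issue MUL r2<-Mul1 | r0:4,r1:6,r2:Mul1,r3:1,r4:7
c2: issue MUL r2<-Mul2 | r0:4,r1:6,r2:Mul2,r3:1,r4:7
c3: issue ADD r2<-Add1 | r0:4,r1:6,r2:Add1,r3:1,r4:7
c4: issue SUB r2<-Add2 | r0:4,r1:6,r2:Add2,r3:1,r4:7
c5: CDB Mul1=42; issue ADD r0<-Add3 | r0:Add3,r1:6,r2:Add2,r3:1,r4:7
c6: CDB Mul2=4; issue MUL r1<-Mul1 | r0:Add3,r1:Mul1,r2:Add2,r3:1,r4:7
c7: CDB Add3=5; issue ADD r2<-Add3 | r0:5,r1:Mul1,r2:Add3,r3:1,r4:7

STATUS = TAG Add3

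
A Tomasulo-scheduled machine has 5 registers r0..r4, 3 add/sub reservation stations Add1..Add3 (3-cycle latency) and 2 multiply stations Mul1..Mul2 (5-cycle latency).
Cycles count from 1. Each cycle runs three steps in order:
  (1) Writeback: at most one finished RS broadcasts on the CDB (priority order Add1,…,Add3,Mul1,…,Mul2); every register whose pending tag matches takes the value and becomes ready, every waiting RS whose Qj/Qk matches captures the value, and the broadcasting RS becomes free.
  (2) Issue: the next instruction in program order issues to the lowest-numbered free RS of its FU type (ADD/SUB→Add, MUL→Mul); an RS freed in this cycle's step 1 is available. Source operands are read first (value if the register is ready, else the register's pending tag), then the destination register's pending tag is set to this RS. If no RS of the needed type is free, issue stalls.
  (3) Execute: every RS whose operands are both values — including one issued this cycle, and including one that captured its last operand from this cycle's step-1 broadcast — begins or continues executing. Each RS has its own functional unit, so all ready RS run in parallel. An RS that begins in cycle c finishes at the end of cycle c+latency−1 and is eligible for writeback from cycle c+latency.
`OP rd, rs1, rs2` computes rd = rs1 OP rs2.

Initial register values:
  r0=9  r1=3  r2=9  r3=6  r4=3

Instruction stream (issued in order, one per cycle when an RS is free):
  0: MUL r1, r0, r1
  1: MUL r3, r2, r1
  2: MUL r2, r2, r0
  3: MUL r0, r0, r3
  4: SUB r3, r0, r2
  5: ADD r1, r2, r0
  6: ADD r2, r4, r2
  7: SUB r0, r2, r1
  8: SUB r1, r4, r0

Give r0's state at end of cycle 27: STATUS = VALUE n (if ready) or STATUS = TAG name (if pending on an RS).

cycle 1: issue MUL r1<-Mul1 // r0:9,r1:Mul1,r2:9,r3:6,r4:3
cycle 2: issue MUL r3<-Mul2 // r0:9,r1:Mul1,r2:9,r3:Mul2,r4:3
cycle 3: stall // r0:9,r1:Mul1,r2:9,r3:Mul2,r4:3
cycle 4: stall // r0:9,r1:Mul1,r2:9,r3:Mul2,r4:3
cycle 5: stall // r0:9,r1:Mul1,r2:9,r3:Mul2,r4:3
cycle 6: CDB Mul1=27; issue MUL r2<-Mul1 // r0:9,r1:27,r2:Mul1,r3:Mul2,r4:3
cycle 7: stall // r0:9,r1:27,r2:Mul1,r3:Mul2,r4:3
cycle 8: stall // r0:9,r1:27,r2:Mul1,r3:Mul2,r4:3
cycle 9: stall // r0:9,r1:27,r2:Mul1,r3:Mul2,r4:3
cycle 10: stall // r0:9,r1:27,r2:Mul1,r3:Mul2,r4:3
cycle 11: CDB Mul1=81; issue MUL r0<-Mul1 // r0:Mul1,r1:27,r2:81,r3:Mul2,r4:3
cycle 12: CDB Mul2=243; issue SUB r3<-Add1 // r0:Mul1,r1:27,r2:81,r3:Add1,r4:3
cycle 13: issue ADD r1<-Add2 // r0:Mul1,r1:Add2,r2:81,r3:Add1,r4:3
cycle 14: issue ADD r2<-Add3 // r0:Mul1,r1:Add2,r2:Add3,r3:Add1,r4:3
cycle 15: stall // r0:Mul1,r1:Add2,r2:Add3,r3:Add1,r4:3
cycle 16: stall // r0:Mul1,r1:Add2,r2:Add3,r3:Add1,r4:3
cycle 17: CDB Add3=84; issue SUB r0<-Add3 // r0:Add3,r1:Add2,r2:84,r3:Add1,r4:3
cycle 18: CDB Mul1=2187; stall // r0:Add3,r1:Add2,r2:84,r3:Add1,r4:3
cycle 19: stall // r0:Add3,r1:Add2,r2:84,r3:Add1,r4:3
cycle 20: stall // r0:Add3,r1:Add2,r2:84,r3:Add1,r4:3
cycle 21: CDB Add1=2106; issue SUB r1<-Add1 // r0:Add3,r1:Add1,r2:84,r3:2106,r4:3
cycle 22: CDB Add2=2268 // r0:Add3,r1:Add1,r2:84,r3:2106,r4:3
cycle 23: - // r0:Add3,r1:Add1,r2:84,r3:2106,r4:3
cycle 24: - // r0:Add3,r1:Add1,r2:84,r3:2106,r4:3
cycle 25: CDB Add3=-2184 // r0:-2184,r1:Add1,r2:84,r3:2106,r4:3
cycle 26: - // r0:-2184,r1:Add1,r2:84,r3:2106,r4:3
cycle 27: - // r0:-2184,r1:Add1,r2:84,r3:2106,r4:3

STATUS = VALUE -2184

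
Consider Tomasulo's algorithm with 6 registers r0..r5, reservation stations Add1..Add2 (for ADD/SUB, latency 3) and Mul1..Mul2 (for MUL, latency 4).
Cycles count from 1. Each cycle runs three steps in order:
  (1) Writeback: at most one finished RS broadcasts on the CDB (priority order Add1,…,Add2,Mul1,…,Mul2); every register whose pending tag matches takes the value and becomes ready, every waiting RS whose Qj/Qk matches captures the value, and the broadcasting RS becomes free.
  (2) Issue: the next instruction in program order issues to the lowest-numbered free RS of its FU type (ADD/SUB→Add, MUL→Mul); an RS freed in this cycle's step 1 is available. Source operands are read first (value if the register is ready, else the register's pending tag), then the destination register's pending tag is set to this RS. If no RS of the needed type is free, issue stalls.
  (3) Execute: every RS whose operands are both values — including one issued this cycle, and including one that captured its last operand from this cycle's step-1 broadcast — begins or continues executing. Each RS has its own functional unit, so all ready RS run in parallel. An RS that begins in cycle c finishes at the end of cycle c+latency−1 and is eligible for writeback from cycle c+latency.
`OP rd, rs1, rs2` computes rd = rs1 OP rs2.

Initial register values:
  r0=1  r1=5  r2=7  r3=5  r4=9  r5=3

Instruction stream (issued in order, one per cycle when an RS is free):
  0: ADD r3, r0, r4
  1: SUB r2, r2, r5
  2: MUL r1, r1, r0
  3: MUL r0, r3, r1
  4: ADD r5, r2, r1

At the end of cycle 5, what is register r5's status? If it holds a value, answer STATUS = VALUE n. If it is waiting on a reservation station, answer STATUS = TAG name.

STATUS = TAG Add1

c1: issue ADD r3<-Add1 | r0:1,r1:5,r2:7,r3:Add1,r4:9,r5:3
c2: issue SUB r2<-Add2 | r0:1,r1:5,r2:Add2,r3:Add1,r4:9,r5:3
c3: issue MUL r1<-Mul1 | r0:1,r1:Mul1,r2:Add2,r3:Add1,r4:9,r5:3
c4: CDB Add1=10; issue MUL r0<-Mul2 | r0:Mul2,r1:Mul1,r2:Add2,r3:10,r4:9,r5:3
c5: CDB Add2=4; issue ADD r5<-Add1 | r0:Mul2,r1:Mul1,r2:4,r3:10,r4:9,r5:Add1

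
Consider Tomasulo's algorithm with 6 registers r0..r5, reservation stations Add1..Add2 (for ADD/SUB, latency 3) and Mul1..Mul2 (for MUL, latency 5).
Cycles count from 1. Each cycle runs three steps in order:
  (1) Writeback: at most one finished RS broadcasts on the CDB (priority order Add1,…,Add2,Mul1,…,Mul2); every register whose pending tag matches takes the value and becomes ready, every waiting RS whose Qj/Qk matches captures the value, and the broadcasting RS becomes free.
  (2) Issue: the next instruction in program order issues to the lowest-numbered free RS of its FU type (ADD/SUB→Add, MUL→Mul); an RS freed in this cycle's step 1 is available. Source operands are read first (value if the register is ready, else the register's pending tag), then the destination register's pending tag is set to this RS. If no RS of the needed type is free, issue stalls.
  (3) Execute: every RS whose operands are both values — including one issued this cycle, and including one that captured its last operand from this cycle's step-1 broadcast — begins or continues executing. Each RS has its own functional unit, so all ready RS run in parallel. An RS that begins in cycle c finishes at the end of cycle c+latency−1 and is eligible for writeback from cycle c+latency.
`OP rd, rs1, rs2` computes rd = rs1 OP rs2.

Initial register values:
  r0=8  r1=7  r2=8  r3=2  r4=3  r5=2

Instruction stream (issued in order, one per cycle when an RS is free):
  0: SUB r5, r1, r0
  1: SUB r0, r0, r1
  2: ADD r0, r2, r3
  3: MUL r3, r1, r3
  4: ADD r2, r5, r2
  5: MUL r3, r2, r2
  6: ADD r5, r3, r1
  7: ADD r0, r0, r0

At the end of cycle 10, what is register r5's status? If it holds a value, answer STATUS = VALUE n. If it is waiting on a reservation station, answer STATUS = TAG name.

STATUS = TAG Add1

cycle 1: issue SUB r5<-Add1 // r0:8,r1:7,r2:8,r3:2,r4:3,r5:Add1
cycle 2: issue SUB r0<-Add2 // r0:Add2,r1:7,r2:8,r3:2,r4:3,r5:Add1
cycle 3: stall // r0:Add2,r1:7,r2:8,r3:2,r4:3,r5:Add1
cycle 4: CDB Add1=-1; issue ADD r0<-Add1 // r0:Add1,r1:7,r2:8,r3:2,r4:3,r5:-1
cycle 5: CDB Add2=1; issue MUL r3<-Mul1 // r0:Add1,r1:7,r2:8,r3:Mul1,r4:3,r5:-1
cycle 6: issue ADD r2<-Add2 // r0:Add1,r1:7,r2:Add2,r3:Mul1,r4:3,r5:-1
cycle 7: CDB Add1=10; issue MUL r3<-Mul2 // r0:10,r1:7,r2:Add2,r3:Mul2,r4:3,r5:-1
cycle 8: issue ADD r5<-Add1 // r0:10,r1:7,r2:Add2,r3:Mul2,r4:3,r5:Add1
cycle 9: CDB Add2=7; issue ADD r0<-Add2 // r0:Add2,r1:7,r2:7,r3:Mul2,r4:3,r5:Add1
cycle 10: CDB Mul1=14 // r0:Add2,r1:7,r2:7,r3:Mul2,r4:3,r5:Add1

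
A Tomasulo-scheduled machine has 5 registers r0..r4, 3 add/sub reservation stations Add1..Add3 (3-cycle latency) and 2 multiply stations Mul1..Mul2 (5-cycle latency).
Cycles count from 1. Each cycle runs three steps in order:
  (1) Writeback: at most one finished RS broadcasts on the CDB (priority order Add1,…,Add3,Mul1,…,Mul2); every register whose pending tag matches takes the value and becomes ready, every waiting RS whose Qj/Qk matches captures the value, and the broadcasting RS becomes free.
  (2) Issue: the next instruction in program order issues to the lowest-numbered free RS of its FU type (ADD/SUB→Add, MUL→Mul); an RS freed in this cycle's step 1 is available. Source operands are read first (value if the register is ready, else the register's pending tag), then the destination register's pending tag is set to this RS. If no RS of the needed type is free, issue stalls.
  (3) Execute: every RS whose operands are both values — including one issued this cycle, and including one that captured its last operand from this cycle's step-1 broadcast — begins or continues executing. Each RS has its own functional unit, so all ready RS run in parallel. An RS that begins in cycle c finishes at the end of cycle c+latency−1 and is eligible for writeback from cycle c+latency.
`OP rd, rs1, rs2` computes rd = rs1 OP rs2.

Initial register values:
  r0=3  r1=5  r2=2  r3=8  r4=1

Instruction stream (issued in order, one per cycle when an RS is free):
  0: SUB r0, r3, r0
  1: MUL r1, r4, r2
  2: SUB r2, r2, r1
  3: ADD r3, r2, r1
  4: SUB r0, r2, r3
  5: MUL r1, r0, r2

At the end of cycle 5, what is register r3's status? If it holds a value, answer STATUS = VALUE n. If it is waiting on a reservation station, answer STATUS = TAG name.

  c1: issue SUB r0<-Add1  regs: r0:Add1,r1:5,r2:2,r3:8,r4:1
  c2: issue MUL r1<-Mul1  regs: r0:Add1,r1:Mul1,r2:2,r3:8,r4:1
  c3: issue SUB r2<-Add2  regs: r0:Add1,r1:Mul1,r2:Add2,r3:8,r4:1
  c4: CDB Add1=5; issue ADD r3<-Add1  regs: r0:5,r1:Mul1,r2:Add2,r3:Add1,r4:1
  c5: issue SUB r0<-Add3  regs: r0:Add3,r1:Mul1,r2:Add2,r3:Add1,r4:1

STATUS = TAG Add1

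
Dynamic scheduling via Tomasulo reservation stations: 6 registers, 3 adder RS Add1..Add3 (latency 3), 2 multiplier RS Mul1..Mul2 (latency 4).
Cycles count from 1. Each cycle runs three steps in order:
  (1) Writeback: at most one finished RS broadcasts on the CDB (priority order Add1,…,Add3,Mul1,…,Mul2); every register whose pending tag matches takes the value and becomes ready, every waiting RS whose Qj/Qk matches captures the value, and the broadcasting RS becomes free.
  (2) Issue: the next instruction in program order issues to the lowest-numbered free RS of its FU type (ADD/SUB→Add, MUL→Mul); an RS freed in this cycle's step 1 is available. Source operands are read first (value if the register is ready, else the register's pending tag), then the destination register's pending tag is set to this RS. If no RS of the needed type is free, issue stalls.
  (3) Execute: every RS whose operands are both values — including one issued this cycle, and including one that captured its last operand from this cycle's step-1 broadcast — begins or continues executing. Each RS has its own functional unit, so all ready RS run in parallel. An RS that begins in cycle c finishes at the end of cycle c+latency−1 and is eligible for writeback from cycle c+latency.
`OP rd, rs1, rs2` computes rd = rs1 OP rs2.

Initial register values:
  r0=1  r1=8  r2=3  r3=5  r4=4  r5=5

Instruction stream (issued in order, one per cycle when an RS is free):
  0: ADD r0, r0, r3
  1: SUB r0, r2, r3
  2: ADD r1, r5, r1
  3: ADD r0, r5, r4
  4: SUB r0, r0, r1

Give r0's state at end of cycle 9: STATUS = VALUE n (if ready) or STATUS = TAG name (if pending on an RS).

  c1: issue ADD r0<-Add1  regs: r0:Add1,r1:8,r2:3,r3:5,r4:4,r5:5
  c2: issue SUB r0<-Add2  regs: r0:Add2,r1:8,r2:3,r3:5,r4:4,r5:5
  c3: issue ADD r1<-Add3  regs: r0:Add2,r1:Add3,r2:3,r3:5,r4:4,r5:5
  c4: CDB Add1=6; issue ADD r0<-Add1  regs: r0:Add1,r1:Add3,r2:3,r3:5,r4:4,r5:5
  c5: CDB Add2=-2; issue SUB r0<-Add2  regs: r0:Add2,r1:Add3,r2:3,r3:5,r4:4,r5:5
  c6: CDB Add3=13  regs: r0:Add2,r1:13,r2:3,r3:5,r4:4,r5:5
  c7: CDB Add1=9  regs: r0:Add2,r1:13,r2:3,r3:5,r4:4,r5:5
  c8: -  regs: r0:Add2,r1:13,r2:3,r3:5,r4:4,r5:5
  c9: -  regs: r0:Add2,r1:13,r2:3,r3:5,r4:4,r5:5

STATUS = TAG Add2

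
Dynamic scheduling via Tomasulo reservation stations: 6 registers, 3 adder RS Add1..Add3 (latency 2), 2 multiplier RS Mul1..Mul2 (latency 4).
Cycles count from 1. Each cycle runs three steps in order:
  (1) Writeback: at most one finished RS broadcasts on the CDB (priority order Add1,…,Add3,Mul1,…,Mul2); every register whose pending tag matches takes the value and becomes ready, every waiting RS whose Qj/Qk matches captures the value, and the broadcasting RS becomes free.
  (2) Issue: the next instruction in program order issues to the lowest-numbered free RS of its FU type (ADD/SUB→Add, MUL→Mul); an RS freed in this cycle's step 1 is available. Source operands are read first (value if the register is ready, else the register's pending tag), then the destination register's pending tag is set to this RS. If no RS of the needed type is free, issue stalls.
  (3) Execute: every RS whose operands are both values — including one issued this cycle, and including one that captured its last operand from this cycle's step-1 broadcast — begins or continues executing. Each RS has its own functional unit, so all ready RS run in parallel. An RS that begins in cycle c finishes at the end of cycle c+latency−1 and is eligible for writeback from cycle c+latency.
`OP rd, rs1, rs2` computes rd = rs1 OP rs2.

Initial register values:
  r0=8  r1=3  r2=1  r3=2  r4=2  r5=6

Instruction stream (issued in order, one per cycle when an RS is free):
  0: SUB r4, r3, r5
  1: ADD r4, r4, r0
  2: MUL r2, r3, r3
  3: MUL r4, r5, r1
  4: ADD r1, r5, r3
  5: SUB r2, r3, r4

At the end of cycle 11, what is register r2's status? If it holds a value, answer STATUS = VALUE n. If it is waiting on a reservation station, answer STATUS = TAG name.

STATUS = VALUE -16

cycle 1: issue SUB r4<-Add1 // r0:8,r1:3,r2:1,r3:2,r4:Add1,r5:6
cycle 2: issue ADD r4<-Add2 // r0:8,r1:3,r2:1,r3:2,r4:Add2,r5:6
cycle 3: CDB Add1=-4; issue MUL r2<-Mul1 // r0:8,r1:3,r2:Mul1,r3:2,r4:Add2,r5:6
cycle 4: issue MUL r4<-Mul2 // r0:8,r1:3,r2:Mul1,r3:2,r4:Mul2,r5:6
cycle 5: CDB Add2=4; issue ADD r1<-Add1 // r0:8,r1:Add1,r2:Mul1,r3:2,r4:Mul2,r5:6
cycle 6: issue SUB r2<-Add2 // r0:8,r1:Add1,r2:Add2,r3:2,r4:Mul2,r5:6
cycle 7: CDB Add1=8 // r0:8,r1:8,r2:Add2,r3:2,r4:Mul2,r5:6
cycle 8: CDB Mul1=4 // r0:8,r1:8,r2:Add2,r3:2,r4:Mul2,r5:6
cycle 9: CDB Mul2=18 // r0:8,r1:8,r2:Add2,r3:2,r4:18,r5:6
cycle 10: - // r0:8,r1:8,r2:Add2,r3:2,r4:18,r5:6
cycle 11: CDB Add2=-16 // r0:8,r1:8,r2:-16,r3:2,r4:18,r5:6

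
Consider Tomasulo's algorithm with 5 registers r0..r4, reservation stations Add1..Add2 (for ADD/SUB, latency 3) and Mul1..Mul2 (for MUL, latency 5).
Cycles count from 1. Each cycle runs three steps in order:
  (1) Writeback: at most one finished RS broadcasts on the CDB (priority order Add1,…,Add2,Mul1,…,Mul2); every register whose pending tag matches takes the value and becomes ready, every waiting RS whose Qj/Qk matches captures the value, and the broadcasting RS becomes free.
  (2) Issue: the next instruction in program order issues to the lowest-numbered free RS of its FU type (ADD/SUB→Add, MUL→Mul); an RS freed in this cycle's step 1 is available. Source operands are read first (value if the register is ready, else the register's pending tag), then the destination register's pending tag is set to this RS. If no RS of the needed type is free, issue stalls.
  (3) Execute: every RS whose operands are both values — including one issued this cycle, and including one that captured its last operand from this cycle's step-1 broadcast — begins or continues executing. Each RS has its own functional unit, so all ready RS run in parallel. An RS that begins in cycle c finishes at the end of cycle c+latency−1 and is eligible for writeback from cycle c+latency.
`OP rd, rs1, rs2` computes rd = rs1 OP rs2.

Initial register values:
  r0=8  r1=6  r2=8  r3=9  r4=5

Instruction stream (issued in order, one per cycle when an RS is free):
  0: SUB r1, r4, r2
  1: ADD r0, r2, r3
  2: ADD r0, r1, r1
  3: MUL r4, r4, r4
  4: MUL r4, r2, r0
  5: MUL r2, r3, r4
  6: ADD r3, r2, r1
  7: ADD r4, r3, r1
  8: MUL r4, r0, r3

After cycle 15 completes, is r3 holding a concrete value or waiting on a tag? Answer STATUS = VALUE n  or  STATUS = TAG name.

STATUS = TAG Add1

c1: issue SUB r1<-Add1 | r0:8,r1:Add1,r2:8,r3:9,r4:5
c2: issue ADD r0<-Add2 | r0:Add2,r1:Add1,r2:8,r3:9,r4:5
c3: stall | r0:Add2,r1:Add1,r2:8,r3:9,r4:5
c4: CDB Add1=-3; issue ADD r0<-Add1 | r0:Add1,r1:-3,r2:8,r3:9,r4:5
c5: CDB Add2=17; issue MUL r4<-Mul1 | r0:Add1,r1:-3,r2:8,r3:9,r4:Mul1
c6: issue MUL r4<-Mul2 | r0:Add1,r1:-3,r2:8,r3:9,r4:Mul2
c7: CDB Add1=-6; stall | r0:-6,r1:-3,r2:8,r3:9,r4:Mul2
c8: stall | r0:-6,r1:-3,r2:8,r3:9,r4:Mul2
c9: stall | r0:-6,r1:-3,r2:8,r3:9,r4:Mul2
c10: CDB Mul1=25; issue MUL r2<-Mul1 | r0:-6,r1:-3,r2:Mul1,r3:9,r4:Mul2
c11: issue ADD r3<-Add1 | r0:-6,r1:-3,r2:Mul1,r3:Add1,r4:Mul2
c12: CDB Mul2=-48; issue ADD r4<-Add2 | r0:-6,r1:-3,r2:Mul1,r3:Add1,r4:Add2
c13: issue MUL r4<-Mul2 | r0:-6,r1:-3,r2:Mul1,r3:Add1,r4:Mul2
c14: - | r0:-6,r1:-3,r2:Mul1,r3:Add1,r4:Mul2
c15: - | r0:-6,r1:-3,r2:Mul1,r3:Add1,r4:Mul2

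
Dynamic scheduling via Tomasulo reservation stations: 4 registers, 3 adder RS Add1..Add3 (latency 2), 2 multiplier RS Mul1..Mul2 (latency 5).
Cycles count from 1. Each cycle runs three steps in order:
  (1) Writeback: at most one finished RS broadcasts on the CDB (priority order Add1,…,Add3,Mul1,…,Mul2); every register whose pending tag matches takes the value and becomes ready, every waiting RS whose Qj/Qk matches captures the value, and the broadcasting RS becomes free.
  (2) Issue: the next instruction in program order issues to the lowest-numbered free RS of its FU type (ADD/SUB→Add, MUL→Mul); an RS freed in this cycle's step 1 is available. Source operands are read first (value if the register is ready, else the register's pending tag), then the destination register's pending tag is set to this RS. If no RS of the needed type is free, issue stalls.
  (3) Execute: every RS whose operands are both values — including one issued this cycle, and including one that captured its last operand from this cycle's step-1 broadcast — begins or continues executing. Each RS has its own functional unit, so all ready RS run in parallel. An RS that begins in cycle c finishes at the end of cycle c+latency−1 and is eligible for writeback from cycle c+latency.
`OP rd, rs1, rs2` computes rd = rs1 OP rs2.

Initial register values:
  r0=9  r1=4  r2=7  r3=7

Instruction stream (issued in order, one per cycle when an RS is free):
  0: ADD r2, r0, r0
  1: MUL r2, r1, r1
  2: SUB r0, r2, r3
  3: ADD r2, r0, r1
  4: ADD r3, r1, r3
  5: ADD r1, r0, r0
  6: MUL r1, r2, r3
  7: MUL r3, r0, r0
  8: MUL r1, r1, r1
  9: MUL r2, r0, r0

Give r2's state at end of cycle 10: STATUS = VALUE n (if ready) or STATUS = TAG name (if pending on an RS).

cycle 1: issue ADD r2<-Add1 // r0:9,r1:4,r2:Add1,r3:7
cycle 2: issue MUL r2<-Mul1 // r0:9,r1:4,r2:Mul1,r3:7
cycle 3: CDB Add1=18; issue SUB r0<-Add1 // r0:Add1,r1:4,r2:Mul1,r3:7
cycle 4: issue ADD r2<-Add2 // r0:Add1,r1:4,r2:Add2,r3:7
cycle 5: issue ADD r3<-Add3 // r0:Add1,r1:4,r2:Add2,r3:Add3
cycle 6: stall // r0:Add1,r1:4,r2:Add2,r3:Add3
cycle 7: CDB Add3=11; issue ADD r1<-Add3 // r0:Add1,r1:Add3,r2:Add2,r3:11
cycle 8: CDB Mul1=16; issue MUL r1<-Mul1 // r0:Add1,r1:Mul1,r2:Add2,r3:11
cycle 9: issue MUL r3<-Mul2 // r0:Add1,r1:Mul1,r2:Add2,r3:Mul2
cycle 10: CDB Add1=9; stall // r0:9,r1:Mul1,r2:Add2,r3:Mul2

STATUS = TAG Add2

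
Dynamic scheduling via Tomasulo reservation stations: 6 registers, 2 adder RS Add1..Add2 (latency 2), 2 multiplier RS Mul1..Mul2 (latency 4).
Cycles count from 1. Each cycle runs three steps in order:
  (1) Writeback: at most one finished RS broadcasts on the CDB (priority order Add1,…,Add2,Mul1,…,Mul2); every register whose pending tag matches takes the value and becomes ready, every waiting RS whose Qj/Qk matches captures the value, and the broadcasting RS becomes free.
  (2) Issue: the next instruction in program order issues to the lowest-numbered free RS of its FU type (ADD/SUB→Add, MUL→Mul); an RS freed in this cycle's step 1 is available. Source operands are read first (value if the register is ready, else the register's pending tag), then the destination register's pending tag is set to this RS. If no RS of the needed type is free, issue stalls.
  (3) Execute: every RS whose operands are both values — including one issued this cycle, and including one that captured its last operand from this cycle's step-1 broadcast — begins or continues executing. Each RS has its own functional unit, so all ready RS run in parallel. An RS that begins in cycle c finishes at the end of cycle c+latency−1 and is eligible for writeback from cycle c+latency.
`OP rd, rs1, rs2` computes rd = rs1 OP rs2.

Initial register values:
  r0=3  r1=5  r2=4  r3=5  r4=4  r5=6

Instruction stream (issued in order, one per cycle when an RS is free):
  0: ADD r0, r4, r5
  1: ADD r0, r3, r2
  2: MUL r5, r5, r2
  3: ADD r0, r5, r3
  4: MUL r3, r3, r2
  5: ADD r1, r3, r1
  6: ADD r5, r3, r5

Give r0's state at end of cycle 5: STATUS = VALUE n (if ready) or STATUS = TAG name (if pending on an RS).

cycle 1: issue ADD r0<-Add1 // r0:Add1,r1:5,r2:4,r3:5,r4:4,r5:6
cycle 2: issue ADD r0<-Add2 // r0:Add2,r1:5,r2:4,r3:5,r4:4,r5:6
cycle 3: CDB Add1=10; issue MUL r5<-Mul1 // r0:Add2,r1:5,r2:4,r3:5,r4:4,r5:Mul1
cycle 4: CDB Add2=9; issue ADD r0<-Add1 // r0:Add1,r1:5,r2:4,r3:5,r4:4,r5:Mul1
cycle 5: issue MUL r3<-Mul2 // r0:Add1,r1:5,r2:4,r3:Mul2,r4:4,r5:Mul1

STATUS = TAG Add1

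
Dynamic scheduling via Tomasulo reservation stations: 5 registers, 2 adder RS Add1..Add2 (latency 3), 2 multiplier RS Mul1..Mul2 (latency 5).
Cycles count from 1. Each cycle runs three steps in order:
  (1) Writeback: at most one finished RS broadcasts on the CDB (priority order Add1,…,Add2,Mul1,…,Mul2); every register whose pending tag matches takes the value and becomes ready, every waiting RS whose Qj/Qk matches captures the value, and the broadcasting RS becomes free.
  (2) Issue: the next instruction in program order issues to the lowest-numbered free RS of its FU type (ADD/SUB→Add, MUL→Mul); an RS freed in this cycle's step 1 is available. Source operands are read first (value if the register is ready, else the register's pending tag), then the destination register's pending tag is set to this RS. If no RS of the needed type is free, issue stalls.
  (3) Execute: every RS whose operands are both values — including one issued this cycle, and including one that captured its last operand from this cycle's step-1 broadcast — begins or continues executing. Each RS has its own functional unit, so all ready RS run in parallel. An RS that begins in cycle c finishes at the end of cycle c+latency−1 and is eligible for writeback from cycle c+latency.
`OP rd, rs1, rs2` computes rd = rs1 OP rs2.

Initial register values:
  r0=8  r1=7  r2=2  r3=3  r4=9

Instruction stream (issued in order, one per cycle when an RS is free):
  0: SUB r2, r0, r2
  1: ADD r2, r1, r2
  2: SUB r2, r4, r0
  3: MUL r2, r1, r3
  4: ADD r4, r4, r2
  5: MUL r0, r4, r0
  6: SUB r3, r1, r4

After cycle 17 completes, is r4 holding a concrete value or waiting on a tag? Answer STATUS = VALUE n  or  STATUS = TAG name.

STATUS = VALUE 30

cycle 1: issue SUB r2<-Add1 // r0:8,r1:7,r2:Add1,r3:3,r4:9
cycle 2: issue ADD r2<-Add2 // r0:8,r1:7,r2:Add2,r3:3,r4:9
cycle 3: stall // r0:8,r1:7,r2:Add2,r3:3,r4:9
cycle 4: CDB Add1=6; issue SUB r2<-Add1 // r0:8,r1:7,r2:Add1,r3:3,r4:9
cycle 5: issue MUL r2<-Mul1 // r0:8,r1:7,r2:Mul1,r3:3,r4:9
cycle 6: stall // r0:8,r1:7,r2:Mul1,r3:3,r4:9
cycle 7: CDB Add1=1; issue ADD r4<-Add1 // r0:8,r1:7,r2:Mul1,r3:3,r4:Add1
cycle 8: CDB Add2=13; issue MUL r0<-Mul2 // r0:Mul2,r1:7,r2:Mul1,r3:3,r4:Add1
cycle 9: issue SUB r3<-Add2 // r0:Mul2,r1:7,r2:Mul1,r3:Add2,r4:Add1
cycle 10: CDB Mul1=21 // r0:Mul2,r1:7,r2:21,r3:Add2,r4:Add1
cycle 11: - // r0:Mul2,r1:7,r2:21,r3:Add2,r4:Add1
cycle 12: - // r0:Mul2,r1:7,r2:21,r3:Add2,r4:Add1
cycle 13: CDB Add1=30 // r0:Mul2,r1:7,r2:21,r3:Add2,r4:30
cycle 14: - // r0:Mul2,r1:7,r2:21,r3:Add2,r4:30
cycle 15: - // r0:Mul2,r1:7,r2:21,r3:Add2,r4:30
cycle 16: CDB Add2=-23 // r0:Mul2,r1:7,r2:21,r3:-23,r4:30
cycle 17: - // r0:Mul2,r1:7,r2:21,r3:-23,r4:30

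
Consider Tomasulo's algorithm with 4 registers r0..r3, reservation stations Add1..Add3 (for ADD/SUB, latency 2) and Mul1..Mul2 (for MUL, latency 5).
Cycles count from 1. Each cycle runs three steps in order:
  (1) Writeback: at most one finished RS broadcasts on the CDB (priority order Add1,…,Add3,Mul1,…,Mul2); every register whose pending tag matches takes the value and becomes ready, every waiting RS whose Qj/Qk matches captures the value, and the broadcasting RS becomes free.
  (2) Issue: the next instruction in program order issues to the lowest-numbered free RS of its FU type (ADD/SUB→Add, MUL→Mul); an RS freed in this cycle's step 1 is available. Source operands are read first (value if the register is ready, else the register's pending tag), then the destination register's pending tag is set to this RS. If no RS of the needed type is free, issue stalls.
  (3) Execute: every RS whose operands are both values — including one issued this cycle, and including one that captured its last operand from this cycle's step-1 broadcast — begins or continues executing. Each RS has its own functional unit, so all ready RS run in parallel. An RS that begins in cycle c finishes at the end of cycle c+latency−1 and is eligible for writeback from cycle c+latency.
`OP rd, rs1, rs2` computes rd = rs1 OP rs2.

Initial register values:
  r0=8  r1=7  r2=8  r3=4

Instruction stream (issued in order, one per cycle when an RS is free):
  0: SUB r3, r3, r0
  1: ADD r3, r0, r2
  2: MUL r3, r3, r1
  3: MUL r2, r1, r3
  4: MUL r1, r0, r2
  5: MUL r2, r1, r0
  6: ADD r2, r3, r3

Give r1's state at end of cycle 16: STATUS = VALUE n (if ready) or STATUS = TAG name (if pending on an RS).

  c1: issue SUB r3<-Add1  regs: r0:8,r1:7,r2:8,r3:Add1
  c2: issue ADD r3<-Add2  regs: r0:8,r1:7,r2:8,r3:Add2
  c3: CDB Add1=-4; issue MUL r3<-Mul1  regs: r0:8,r1:7,r2:8,r3:Mul1
  c4: CDB Add2=16; issue MUL r2<-Mul2  regs: r0:8,r1:7,r2:Mul2,r3:Mul1
  c5: stall  regs: r0:8,r1:7,r2:Mul2,r3:Mul1
  c6: stall  regs: r0:8,r1:7,r2:Mul2,r3:Mul1
  c7: stall  regs: r0:8,r1:7,r2:Mul2,r3:Mul1
  c8: stall  regs: r0:8,r1:7,r2:Mul2,r3:Mul1
  c9: CDB Mul1=112; issue MUL r1<-Mul1  regs: r0:8,r1:Mul1,r2:Mul2,r3:112
  c10: stall  regs: r0:8,r1:Mul1,r2:Mul2,r3:112
  c11: stall  regs: r0:8,r1:Mul1,r2:Mul2,r3:112
  c12: stall  regs: r0:8,r1:Mul1,r2:Mul2,r3:112
  c13: stall  regs: r0:8,r1:Mul1,r2:Mul2,r3:112
  c14: CDB Mul2=784; issue MUL r2<-Mul2  regs: r0:8,r1:Mul1,r2:Mul2,r3:112
  c15: issue ADD r2<-Add1  regs: r0:8,r1:Mul1,r2:Add1,r3:112
  c16: -  regs: r0:8,r1:Mul1,r2:Add1,r3:112

STATUS = TAG Mul1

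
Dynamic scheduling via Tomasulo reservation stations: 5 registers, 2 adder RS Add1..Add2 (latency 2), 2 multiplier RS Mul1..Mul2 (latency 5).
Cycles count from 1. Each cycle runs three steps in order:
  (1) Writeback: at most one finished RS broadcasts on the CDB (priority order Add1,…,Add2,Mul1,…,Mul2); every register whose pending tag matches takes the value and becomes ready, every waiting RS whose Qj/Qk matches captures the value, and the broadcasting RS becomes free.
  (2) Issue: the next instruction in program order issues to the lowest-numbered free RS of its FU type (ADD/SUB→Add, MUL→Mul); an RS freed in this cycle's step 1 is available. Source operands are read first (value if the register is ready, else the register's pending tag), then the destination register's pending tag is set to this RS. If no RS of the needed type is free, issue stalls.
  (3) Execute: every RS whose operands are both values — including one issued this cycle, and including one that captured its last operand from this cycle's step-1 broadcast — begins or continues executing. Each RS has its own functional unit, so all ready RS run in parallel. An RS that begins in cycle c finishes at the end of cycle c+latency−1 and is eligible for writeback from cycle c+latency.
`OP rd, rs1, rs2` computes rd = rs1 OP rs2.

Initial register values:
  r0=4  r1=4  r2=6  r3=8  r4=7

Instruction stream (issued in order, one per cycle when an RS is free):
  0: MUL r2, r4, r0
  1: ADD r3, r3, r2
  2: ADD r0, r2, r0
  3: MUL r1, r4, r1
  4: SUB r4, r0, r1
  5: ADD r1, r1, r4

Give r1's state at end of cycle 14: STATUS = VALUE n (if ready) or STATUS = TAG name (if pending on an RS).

c1: issue MUL r2<-Mul1 | r0:4,r1:4,r2:Mul1,r3:8,r4:7
c2: issue ADD r3<-Add1 | r0:4,r1:4,r2:Mul1,r3:Add1,r4:7
c3: issue ADD r0<-Add2 | r0:Add2,r1:4,r2:Mul1,r3:Add1,r4:7
c4: issue MUL r1<-Mul2 | r0:Add2,r1:Mul2,r2:Mul1,r3:Add1,r4:7
c5: stall | r0:Add2,r1:Mul2,r2:Mul1,r3:Add1,r4:7
c6: CDB Mul1=28; stall | r0:Add2,r1:Mul2,r2:28,r3:Add1,r4:7
c7: stall | r0:Add2,r1:Mul2,r2:28,r3:Add1,r4:7
c8: CDB Add1=36; issue SUB r4<-Add1 | r0:Add2,r1:Mul2,r2:28,r3:36,r4:Add1
c9: CDB Add2=32; issue ADD r1<-Add2 | r0:32,r1:Add2,r2:28,r3:36,r4:Add1
c10: CDB Mul2=28 | r0:32,r1:Add2,r2:28,r3:36,r4:Add1
c11: - | r0:32,r1:Add2,r2:28,r3:36,r4:Add1
c12: CDB Add1=4 | r0:32,r1:Add2,r2:28,r3:36,r4:4
c13: - | r0:32,r1:Add2,r2:28,r3:36,r4:4
c14: CDB Add2=32 | r0:32,r1:32,r2:28,r3:36,r4:4

STATUS = VALUE 32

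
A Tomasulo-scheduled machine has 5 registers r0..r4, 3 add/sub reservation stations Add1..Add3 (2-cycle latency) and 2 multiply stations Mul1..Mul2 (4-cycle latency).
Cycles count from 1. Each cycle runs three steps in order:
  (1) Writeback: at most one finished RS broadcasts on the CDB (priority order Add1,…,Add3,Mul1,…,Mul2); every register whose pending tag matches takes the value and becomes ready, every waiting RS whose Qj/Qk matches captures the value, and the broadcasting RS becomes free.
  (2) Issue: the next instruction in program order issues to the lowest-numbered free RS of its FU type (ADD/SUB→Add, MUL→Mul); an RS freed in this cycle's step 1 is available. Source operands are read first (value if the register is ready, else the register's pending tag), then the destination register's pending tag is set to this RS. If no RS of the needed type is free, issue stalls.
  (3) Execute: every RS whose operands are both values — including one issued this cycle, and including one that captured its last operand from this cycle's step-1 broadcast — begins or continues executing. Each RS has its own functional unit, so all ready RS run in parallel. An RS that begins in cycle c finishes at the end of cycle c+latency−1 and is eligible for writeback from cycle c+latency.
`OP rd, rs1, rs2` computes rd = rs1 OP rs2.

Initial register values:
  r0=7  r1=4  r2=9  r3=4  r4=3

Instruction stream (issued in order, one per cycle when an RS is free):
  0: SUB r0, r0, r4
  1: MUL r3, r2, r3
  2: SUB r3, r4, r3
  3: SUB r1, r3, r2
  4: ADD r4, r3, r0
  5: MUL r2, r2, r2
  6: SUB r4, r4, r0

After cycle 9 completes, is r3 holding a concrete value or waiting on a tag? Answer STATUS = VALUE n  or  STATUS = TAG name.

cycle 1: issue SUB r0<-Add1 // r0:Add1,r1:4,r2:9,r3:4,r4:3
cycle 2: issue MUL r3<-Mul1 // r0:Add1,r1:4,r2:9,r3:Mul1,r4:3
cycle 3: CDB Add1=4; issue SUB r3<-Add1 // r0:4,r1:4,r2:9,r3:Add1,r4:3
cycle 4: issue SUB r1<-Add2 // r0:4,r1:Add2,r2:9,r3:Add1,r4:3
cycle 5: issue ADD r4<-Add3 // r0:4,r1:Add2,r2:9,r3:Add1,r4:Add3
cycle 6: CDB Mul1=36; issue MUL r2<-Mul1 // r0:4,r1:Add2,r2:Mul1,r3:Add1,r4:Add3
cycle 7: stall // r0:4,r1:Add2,r2:Mul1,r3:Add1,r4:Add3
cycle 8: CDB Add1=-33; issue SUB r4<-Add1 // r0:4,r1:Add2,r2:Mul1,r3:-33,r4:Add1
cycle 9: - // r0:4,r1:Add2,r2:Mul1,r3:-33,r4:Add1

STATUS = VALUE -33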